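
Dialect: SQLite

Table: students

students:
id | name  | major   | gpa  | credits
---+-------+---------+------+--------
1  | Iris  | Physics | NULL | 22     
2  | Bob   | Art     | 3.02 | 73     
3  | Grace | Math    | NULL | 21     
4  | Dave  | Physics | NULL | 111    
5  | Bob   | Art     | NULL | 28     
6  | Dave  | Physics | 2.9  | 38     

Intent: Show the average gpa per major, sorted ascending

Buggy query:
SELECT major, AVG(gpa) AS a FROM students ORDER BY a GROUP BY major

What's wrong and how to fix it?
Bug: GROUP BY must precede ORDER BY

Fix: Move ORDER BY to the end, after GROUP BY

Corrected query:
SELECT major, AVG(gpa) AS a FROM students GROUP BY major ORDER BY a

Result:
major   | a   
--------+-----
Math    | NULL
Physics | 2.9 
Art     | 3.02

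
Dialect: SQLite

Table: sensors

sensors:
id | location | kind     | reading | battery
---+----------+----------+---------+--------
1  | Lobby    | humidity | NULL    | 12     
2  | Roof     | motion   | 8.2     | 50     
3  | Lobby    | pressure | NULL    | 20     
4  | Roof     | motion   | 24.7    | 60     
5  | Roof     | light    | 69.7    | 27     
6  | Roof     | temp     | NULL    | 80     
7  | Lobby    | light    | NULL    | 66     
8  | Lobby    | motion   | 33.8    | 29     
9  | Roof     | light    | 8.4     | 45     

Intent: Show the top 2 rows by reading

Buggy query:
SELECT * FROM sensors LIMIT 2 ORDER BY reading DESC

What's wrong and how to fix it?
Bug: LIMIT must come after ORDER BY

Fix: Swap the clauses: ORDER BY first, then LIMIT

Corrected query:
SELECT * FROM sensors ORDER BY reading DESC LIMIT 2

Result:
id | location | kind   | reading | battery
---+----------+--------+---------+--------
5  | Roof     | light  | 69.7    | 27     
8  | Lobby    | motion | 33.8    | 29     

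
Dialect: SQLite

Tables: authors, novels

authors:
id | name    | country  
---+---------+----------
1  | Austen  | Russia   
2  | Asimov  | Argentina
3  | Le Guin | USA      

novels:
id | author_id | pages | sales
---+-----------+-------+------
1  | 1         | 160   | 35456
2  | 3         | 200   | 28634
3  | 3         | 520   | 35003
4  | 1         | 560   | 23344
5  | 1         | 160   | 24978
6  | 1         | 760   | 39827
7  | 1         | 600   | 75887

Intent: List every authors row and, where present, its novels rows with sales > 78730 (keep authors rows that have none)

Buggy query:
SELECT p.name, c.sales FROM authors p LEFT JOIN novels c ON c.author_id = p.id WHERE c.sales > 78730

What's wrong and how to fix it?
Bug: A WHERE condition on the right-hand table after LEFT JOIN drops unmatched parents

Fix: Move the right-table condition into the ON clause so unmatched parents are kept

Corrected query:
SELECT p.name, c.sales FROM authors p LEFT JOIN novels c ON c.author_id = p.id AND c.sales > 78730

Result:
name    | sales
--------+------
Austen  | NULL 
Asimov  | NULL 
Le Guin | NULL 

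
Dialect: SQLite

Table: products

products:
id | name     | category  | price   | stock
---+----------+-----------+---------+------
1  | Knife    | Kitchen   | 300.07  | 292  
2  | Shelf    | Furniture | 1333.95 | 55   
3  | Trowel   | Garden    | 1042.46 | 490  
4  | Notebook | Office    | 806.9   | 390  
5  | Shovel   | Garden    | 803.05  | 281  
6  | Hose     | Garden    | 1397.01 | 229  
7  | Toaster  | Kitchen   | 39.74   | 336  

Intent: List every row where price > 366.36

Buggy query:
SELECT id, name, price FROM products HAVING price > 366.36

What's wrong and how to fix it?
Bug: This is a non-aggregate query (no GROUP BY, no aggregates), so in SQLite the HAVING clause is invalid here; a row-level condition belongs in WHERE

Fix: Replace HAVING with WHERE since the condition applies to individual rows

Corrected query:
SELECT id, name, price FROM products WHERE price > 366.36

Result:
id | name     | price  
---+----------+--------
2  | Shelf    | 1333.95
3  | Trowel   | 1042.46
4  | Notebook | 806.9  
5  | Shovel   | 803.05 
6  | Hose     | 1397.01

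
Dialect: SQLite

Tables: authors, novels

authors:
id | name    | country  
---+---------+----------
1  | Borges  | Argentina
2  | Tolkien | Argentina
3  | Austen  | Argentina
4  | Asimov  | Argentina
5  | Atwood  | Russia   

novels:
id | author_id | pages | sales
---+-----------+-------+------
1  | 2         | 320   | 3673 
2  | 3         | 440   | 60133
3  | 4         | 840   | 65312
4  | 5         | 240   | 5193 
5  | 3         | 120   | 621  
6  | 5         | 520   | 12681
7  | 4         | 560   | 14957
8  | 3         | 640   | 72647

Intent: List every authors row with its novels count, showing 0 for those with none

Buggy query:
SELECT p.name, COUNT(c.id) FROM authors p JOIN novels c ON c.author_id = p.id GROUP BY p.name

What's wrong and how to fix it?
Bug: An inner join excludes parents with zero children

Fix: Switch to LEFT JOIN to retain unmatched parent rows

Corrected query:
SELECT p.name, COUNT(c.id) FROM authors p LEFT JOIN novels c ON c.author_id = p.id GROUP BY p.name

Result:
name    | COUNT(c.id)
--------+------------
Asimov  | 2          
Atwood  | 2          
Austen  | 3          
Borges  | 0          
Tolkien | 1          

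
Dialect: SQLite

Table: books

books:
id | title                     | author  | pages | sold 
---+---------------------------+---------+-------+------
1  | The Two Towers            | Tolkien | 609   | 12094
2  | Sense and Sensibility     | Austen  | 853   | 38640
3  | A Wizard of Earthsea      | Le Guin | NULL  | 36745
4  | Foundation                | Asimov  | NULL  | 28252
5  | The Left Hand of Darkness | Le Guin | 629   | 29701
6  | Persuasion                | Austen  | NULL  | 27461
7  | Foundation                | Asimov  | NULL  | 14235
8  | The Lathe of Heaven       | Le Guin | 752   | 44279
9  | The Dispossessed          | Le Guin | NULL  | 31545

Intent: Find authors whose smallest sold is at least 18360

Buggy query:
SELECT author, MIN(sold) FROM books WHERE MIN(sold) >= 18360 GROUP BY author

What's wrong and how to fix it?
Bug: Aggregates like MIN are computed per group after WHERE runs

Fix: Use HAVING for the per-group MIN condition

Corrected query:
SELECT author, MIN(sold) FROM books GROUP BY author HAVING MIN(sold) >= 18360

Result:
author  | MIN(sold)
--------+----------
Austen  | 27461    
Le Guin | 29701    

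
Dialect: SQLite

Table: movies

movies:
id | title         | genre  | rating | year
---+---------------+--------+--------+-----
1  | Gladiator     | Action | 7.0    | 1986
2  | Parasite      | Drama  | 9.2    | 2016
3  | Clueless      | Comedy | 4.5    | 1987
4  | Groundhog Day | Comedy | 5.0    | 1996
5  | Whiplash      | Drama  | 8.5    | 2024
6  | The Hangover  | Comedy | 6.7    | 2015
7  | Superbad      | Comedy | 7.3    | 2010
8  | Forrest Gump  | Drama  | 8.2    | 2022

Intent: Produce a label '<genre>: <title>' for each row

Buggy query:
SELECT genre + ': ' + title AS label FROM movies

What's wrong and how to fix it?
Bug: SQLite uses || for string concatenation; + coerces text to numbers (yielding 0)

Fix: Use the || operator for string concatenation

Corrected query:
SELECT genre || ': ' || title AS label FROM movies

Result:
label                
---------------------
Action: Gladiator    
Drama: Parasite      
Comedy: Clueless     
Comedy: Groundhog Day
Drama: Whiplash      
Comedy: The Hangover 
Comedy: Superbad     
Drama: Forrest Gump  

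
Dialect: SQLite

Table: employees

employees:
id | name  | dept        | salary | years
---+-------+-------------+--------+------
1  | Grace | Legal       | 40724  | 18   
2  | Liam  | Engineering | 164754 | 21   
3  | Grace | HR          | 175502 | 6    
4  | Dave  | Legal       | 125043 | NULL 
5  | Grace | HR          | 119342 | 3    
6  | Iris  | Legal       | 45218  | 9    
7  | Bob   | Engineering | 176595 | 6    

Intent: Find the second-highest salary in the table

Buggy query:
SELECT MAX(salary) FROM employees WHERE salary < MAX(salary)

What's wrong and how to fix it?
Bug: The inner MAX is an aggregate inside WHERE, which is not allowed

Fix: Put the inner MAX in a scalar subquery

Corrected query:
SELECT MAX(salary) FROM employees WHERE salary < (SELECT MAX(salary) FROM employees)

Result:
MAX(salary)
-----------
175502     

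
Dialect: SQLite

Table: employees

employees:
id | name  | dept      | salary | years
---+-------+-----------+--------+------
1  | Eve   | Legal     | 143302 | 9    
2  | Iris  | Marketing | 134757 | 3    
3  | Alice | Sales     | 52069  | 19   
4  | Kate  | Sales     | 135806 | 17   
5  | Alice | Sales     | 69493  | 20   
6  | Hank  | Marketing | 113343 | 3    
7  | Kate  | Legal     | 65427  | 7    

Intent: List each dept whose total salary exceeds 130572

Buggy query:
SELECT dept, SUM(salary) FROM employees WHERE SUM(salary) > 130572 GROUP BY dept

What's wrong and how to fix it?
Bug: SUM(salary) is an aggregate, but WHERE filters rows before aggregation

Fix: Move the aggregate condition to a HAVING clause

Corrected query:
SELECT dept, SUM(salary) FROM employees GROUP BY dept HAVING SUM(salary) > 130572

Result:
dept      | SUM(salary)
----------+------------
Legal     | 208729     
Marketing | 248100     
Sales     | 257368     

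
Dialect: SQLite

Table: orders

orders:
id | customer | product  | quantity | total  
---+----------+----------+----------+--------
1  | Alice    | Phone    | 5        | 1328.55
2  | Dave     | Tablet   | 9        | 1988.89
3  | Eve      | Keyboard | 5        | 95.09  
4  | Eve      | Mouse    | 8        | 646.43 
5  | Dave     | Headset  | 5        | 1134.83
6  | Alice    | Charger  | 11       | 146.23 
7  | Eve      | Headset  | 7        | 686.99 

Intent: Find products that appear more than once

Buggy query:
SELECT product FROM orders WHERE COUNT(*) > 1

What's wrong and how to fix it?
Bug: WHERE can't reference COUNT(*); aggregates are computed after WHERE

Fix: GROUP BY product, then filter groups with HAVING COUNT(*) > 1

Corrected query:
SELECT product FROM orders GROUP BY product HAVING COUNT(*) > 1

Result:
product
-------
Headset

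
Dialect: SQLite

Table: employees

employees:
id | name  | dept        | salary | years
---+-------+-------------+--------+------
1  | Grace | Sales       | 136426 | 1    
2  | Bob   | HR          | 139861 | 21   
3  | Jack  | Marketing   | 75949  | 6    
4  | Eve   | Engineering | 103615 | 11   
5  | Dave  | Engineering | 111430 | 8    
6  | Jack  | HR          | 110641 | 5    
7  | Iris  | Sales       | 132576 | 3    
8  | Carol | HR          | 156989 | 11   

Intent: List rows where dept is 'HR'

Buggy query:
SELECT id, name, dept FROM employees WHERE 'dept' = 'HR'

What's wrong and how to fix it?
Bug: Single quotes denote string literals in SQL; the column name is being compared as a constant string

Fix: Remove the quotes around the column name (or use double quotes for an identifier)

Corrected query:
SELECT id, name, dept FROM employees WHERE dept = 'HR'

Result:
id | name  | dept
---+-------+-----
2  | Bob   | HR  
6  | Jack  | HR  
8  | Carol | HR  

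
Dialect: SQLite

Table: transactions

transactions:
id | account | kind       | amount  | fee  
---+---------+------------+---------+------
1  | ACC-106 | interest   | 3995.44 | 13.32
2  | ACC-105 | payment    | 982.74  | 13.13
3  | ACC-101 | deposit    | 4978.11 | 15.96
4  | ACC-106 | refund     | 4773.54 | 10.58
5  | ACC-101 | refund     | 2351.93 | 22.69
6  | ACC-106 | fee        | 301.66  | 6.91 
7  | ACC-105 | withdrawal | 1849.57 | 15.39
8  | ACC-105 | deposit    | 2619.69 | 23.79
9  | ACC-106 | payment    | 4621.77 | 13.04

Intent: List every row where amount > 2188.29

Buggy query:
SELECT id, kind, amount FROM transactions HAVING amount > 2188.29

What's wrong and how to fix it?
Bug: HAVING filters the output of aggregation, but this query has no GROUP BY and no aggregate functions, so SQLite rejects it (HAVING clause on a non-aggregate query); the condition here is per row

Fix: Replace HAVING with WHERE since the condition applies to individual rows

Corrected query:
SELECT id, kind, amount FROM transactions WHERE amount > 2188.29

Result:
id | kind     | amount 
---+----------+--------
1  | interest | 3995.44
3  | deposit  | 4978.11
4  | refund   | 4773.54
5  | refund   | 2351.93
8  | deposit  | 2619.69
9  | payment  | 4621.77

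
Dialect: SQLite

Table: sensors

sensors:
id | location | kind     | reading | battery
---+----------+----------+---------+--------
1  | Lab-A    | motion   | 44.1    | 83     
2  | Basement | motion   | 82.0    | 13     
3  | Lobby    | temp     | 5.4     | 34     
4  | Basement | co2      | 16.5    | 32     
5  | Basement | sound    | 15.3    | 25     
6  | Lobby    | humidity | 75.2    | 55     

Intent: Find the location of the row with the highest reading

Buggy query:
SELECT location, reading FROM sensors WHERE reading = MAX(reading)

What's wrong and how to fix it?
Bug: WHERE is evaluated per row; an aggregate over the whole table isn't defined there

Fix: Use a subquery: WHERE reading = (SELECT MAX(reading) FROM sensors)

Corrected query:
SELECT location, reading FROM sensors WHERE reading = (SELECT MAX(reading) FROM sensors)

Result:
location | reading
---------+--------
Basement | 82     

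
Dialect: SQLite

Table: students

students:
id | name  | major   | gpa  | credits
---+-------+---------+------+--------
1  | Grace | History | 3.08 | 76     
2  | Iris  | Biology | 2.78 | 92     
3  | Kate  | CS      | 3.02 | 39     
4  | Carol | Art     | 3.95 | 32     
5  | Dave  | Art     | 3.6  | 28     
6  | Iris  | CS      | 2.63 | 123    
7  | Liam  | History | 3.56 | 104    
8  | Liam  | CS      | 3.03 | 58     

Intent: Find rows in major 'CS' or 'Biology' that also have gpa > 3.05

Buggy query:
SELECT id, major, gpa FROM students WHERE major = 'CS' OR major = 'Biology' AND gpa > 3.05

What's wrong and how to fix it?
Bug: AND binds tighter than OR, so this parses as major = 'CS' OR (major = 'Biology' AND gpa > 3.05)

Fix: Add parentheses around the OR so the AND applies to both alternatives

Corrected query:
SELECT id, major, gpa FROM students WHERE (major = 'CS' OR major = 'Biology') AND gpa > 3.05

Result:
(no rows)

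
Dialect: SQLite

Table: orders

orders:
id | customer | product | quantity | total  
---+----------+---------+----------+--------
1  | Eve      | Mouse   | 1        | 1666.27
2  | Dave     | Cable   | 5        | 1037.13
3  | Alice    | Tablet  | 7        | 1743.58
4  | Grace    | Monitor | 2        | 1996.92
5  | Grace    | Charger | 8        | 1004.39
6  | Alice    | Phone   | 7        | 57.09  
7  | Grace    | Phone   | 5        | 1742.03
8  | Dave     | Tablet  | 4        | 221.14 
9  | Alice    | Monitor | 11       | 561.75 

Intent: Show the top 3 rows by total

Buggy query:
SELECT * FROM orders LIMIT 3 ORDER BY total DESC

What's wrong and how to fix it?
Bug: ORDER BY cannot follow LIMIT; LIMIT is the final clause

Fix: Sort with ORDER BY, then apply LIMIT

Corrected query:
SELECT * FROM orders ORDER BY total DESC LIMIT 3

Result:
id | customer | product | quantity | total  
---+----------+---------+----------+--------
4  | Grace    | Monitor | 2        | 1996.92
3  | Alice    | Tablet  | 7        | 1743.58
7  | Grace    | Phone   | 5        | 1742.03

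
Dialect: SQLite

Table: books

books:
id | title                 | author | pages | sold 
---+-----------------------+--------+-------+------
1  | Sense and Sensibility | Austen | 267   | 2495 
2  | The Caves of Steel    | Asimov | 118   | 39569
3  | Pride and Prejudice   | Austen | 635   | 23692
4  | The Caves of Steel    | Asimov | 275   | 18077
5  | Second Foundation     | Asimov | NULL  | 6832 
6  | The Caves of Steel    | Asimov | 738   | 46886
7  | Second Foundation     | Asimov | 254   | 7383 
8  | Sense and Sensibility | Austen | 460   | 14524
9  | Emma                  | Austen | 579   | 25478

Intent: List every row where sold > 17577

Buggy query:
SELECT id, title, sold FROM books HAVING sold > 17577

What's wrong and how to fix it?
Bug: This is a non-aggregate query (no GROUP BY, no aggregates), so in SQLite the HAVING clause is invalid here; a row-level condition belongs in WHERE

Fix: Use WHERE for row-level filtering

Corrected query:
SELECT id, title, sold FROM books WHERE sold > 17577

Result:
id | title               | sold 
---+---------------------+------
2  | The Caves of Steel  | 39569
3  | Pride and Prejudice | 23692
4  | The Caves of Steel  | 18077
6  | The Caves of Steel  | 46886
9  | Emma                | 25478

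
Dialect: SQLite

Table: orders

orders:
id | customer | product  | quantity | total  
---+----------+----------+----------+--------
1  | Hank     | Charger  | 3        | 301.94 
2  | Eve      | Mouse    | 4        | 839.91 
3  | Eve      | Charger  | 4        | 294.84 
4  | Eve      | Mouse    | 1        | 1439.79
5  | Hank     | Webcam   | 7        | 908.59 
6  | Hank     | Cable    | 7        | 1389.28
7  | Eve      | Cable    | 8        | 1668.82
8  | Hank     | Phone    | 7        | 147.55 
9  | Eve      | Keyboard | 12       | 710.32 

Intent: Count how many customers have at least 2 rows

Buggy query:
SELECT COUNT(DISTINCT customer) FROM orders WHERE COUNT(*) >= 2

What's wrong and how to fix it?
Bug: COUNT(*) cannot appear in WHERE; the per-group count doesn't exist yet

Fix: Group first with HAVING COUNT(*) >= 2, then COUNT the resulting groups

Corrected query:
SELECT COUNT(*) FROM (SELECT customer FROM orders GROUP BY customer HAVING COUNT(*) >= 2)

Result:
COUNT(*)
--------
2       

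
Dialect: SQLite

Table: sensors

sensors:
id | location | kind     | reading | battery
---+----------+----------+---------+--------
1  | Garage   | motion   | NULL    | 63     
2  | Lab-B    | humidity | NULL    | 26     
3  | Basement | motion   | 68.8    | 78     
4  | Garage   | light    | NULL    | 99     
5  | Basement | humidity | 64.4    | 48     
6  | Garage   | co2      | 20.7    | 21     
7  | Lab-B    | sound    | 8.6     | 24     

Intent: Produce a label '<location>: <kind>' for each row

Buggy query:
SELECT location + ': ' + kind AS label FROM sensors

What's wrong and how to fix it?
Bug: SQLite uses || for string concatenation; + coerces text to numbers (yielding 0)

Fix: Replace + with || to concatenate text

Corrected query:
SELECT location || ': ' || kind AS label FROM sensors

Result:
label             
------------------
Garage: motion    
Lab-B: humidity   
Basement: motion  
Garage: light     
Basement: humidity
Garage: co2       
Lab-B: sound      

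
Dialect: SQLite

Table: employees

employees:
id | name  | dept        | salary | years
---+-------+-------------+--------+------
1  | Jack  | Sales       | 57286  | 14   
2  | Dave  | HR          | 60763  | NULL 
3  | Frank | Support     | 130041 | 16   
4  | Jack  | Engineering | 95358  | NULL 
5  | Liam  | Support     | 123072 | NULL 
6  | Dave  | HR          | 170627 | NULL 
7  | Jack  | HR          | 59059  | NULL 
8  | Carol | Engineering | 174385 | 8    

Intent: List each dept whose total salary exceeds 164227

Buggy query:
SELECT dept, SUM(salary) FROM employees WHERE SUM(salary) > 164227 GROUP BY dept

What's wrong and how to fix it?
Bug: SUM(salary) is an aggregate, but WHERE filters rows before aggregation

Fix: Move the aggregate condition to a HAVING clause

Corrected query:
SELECT dept, SUM(salary) FROM employees GROUP BY dept HAVING SUM(salary) > 164227

Result:
dept        | SUM(salary)
------------+------------
Engineering | 269743     
HR          | 290449     
Support     | 253113     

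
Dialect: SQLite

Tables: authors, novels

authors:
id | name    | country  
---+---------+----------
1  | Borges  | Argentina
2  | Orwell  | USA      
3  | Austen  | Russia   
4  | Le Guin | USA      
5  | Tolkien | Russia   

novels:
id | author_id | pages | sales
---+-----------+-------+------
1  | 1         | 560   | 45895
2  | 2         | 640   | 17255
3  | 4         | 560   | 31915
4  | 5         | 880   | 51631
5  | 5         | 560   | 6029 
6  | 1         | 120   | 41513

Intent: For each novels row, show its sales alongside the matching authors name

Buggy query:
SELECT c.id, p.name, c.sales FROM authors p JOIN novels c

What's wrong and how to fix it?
Bug: JOIN with no ON clause produces a cartesian product; every novels row pairs with every authors row

Fix: Specify the join condition linking the foreign key to the parent id

Corrected query:
SELECT c.id, p.name, c.sales FROM authors p JOIN novels c ON c.author_id = p.id

Result:
id | name    | sales
---+---------+------
1  | Borges  | 45895
2  | Orwell  | 17255
3  | Le Guin | 31915
4  | Tolkien | 51631
5  | Tolkien | 6029 
6  | Borges  | 41513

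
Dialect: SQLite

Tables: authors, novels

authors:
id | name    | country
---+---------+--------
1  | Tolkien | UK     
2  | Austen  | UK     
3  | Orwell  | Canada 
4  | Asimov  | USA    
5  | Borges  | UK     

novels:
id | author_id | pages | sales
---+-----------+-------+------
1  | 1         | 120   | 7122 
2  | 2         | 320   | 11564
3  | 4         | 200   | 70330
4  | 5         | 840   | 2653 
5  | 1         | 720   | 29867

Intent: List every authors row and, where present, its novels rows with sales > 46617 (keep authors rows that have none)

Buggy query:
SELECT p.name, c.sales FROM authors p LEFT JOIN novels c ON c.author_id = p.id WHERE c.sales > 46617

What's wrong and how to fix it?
Bug: A WHERE condition on the right-hand table after LEFT JOIN drops unmatched parents

Fix: Move the right-table condition into the ON clause so unmatched parents are kept

Corrected query:
SELECT p.name, c.sales FROM authors p LEFT JOIN novels c ON c.author_id = p.id AND c.sales > 46617

Result:
name    | sales
--------+------
Tolkien | NULL 
Austen  | NULL 
Orwell  | NULL 
Asimov  | 70330
Borges  | NULL 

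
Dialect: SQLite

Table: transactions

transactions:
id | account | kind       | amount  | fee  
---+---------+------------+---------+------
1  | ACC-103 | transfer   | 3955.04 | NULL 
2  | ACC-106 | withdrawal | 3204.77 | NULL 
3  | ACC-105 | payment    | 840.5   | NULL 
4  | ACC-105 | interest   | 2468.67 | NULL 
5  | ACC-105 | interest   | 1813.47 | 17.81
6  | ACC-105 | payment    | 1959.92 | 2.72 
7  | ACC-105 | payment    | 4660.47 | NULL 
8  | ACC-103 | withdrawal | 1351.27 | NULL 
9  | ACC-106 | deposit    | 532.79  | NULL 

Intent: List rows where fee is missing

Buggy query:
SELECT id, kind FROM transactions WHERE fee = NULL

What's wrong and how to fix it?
Bug: '= NULL' is always unknown in SQL three-valued logic, so no rows match

Fix: Replace '= NULL' with 'IS NULL'

Corrected query:
SELECT id, kind FROM transactions WHERE fee IS NULL

Result:
id | kind      
---+-----------
1  | transfer  
2  | withdrawal
3  | payment   
4  | interest  
7  | payment   
8  | withdrawal
9  | deposit   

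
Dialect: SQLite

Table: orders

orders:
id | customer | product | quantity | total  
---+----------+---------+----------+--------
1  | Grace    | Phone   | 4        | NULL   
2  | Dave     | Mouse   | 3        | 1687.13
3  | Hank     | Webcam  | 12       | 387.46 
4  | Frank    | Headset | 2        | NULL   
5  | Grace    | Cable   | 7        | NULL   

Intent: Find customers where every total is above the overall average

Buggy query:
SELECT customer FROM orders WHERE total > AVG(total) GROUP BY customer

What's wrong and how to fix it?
Bug: WHERE evaluates per row before aggregation, so AVG() is unavailable

Fix: Compute the overall average in a scalar subquery and compare each group's MIN against it in HAVING

Corrected query:
SELECT customer FROM orders GROUP BY customer HAVING MIN(total) > (SELECT AVG(total) FROM orders)

Result:
customer
--------
Dave    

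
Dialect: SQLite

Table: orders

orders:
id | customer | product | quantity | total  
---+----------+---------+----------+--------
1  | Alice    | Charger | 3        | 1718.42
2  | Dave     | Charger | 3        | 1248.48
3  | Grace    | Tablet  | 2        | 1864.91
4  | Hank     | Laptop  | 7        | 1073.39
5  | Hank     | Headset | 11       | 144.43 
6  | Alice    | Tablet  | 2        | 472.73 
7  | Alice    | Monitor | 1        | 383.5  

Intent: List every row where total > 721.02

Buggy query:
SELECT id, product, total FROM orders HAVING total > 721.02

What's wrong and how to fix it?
Bug: HAVING filters the output of aggregation, but this query has no GROUP BY and no aggregate functions, so SQLite rejects it (HAVING clause on a non-aggregate query); the condition here is per row

Fix: Use WHERE for row-level filtering

Corrected query:
SELECT id, product, total FROM orders WHERE total > 721.02

Result:
id | product | total  
---+---------+--------
1  | Charger | 1718.42
2  | Charger | 1248.48
3  | Tablet  | 1864.91
4  | Laptop  | 1073.39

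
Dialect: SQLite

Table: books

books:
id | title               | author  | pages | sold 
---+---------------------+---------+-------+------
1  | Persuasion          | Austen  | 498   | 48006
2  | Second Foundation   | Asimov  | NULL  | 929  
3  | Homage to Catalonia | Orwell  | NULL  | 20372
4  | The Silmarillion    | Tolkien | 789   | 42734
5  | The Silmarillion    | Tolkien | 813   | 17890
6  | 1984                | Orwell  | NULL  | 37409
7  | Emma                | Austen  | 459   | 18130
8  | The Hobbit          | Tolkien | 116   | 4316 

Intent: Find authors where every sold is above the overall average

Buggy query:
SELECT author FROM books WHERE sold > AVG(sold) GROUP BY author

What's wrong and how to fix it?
Bug: AVG() is an aggregate; it can't sit directly in WHERE

Fix: Compute the overall average in a scalar subquery and compare each group's MIN against it in HAVING

Corrected query:
SELECT author FROM books GROUP BY author HAVING MIN(sold) > (SELECT AVG(sold) FROM books)

Result:
(no rows)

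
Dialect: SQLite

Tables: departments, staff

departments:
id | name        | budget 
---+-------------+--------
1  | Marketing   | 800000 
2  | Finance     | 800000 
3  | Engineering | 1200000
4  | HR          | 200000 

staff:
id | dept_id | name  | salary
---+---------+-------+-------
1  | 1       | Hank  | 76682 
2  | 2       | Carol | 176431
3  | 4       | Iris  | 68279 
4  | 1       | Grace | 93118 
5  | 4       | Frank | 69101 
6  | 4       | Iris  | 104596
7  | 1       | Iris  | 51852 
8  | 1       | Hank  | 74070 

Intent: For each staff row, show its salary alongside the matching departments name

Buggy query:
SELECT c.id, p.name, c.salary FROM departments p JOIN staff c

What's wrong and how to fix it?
Bug: Missing join condition: each staff row is matched to all departments rows instead of just its own

Fix: Specify the join condition linking the foreign key to the parent id

Corrected query:
SELECT c.id, p.name, c.salary FROM departments p JOIN staff c ON c.dept_id = p.id

Result:
id | name      | salary
---+-----------+-------
1  | Marketing | 76682 
2  | Finance   | 176431
3  | HR        | 68279 
4  | Marketing | 93118 
5  | HR        | 69101 
6  | HR        | 104596
7  | Marketing | 51852 
8  | Marketing | 74070 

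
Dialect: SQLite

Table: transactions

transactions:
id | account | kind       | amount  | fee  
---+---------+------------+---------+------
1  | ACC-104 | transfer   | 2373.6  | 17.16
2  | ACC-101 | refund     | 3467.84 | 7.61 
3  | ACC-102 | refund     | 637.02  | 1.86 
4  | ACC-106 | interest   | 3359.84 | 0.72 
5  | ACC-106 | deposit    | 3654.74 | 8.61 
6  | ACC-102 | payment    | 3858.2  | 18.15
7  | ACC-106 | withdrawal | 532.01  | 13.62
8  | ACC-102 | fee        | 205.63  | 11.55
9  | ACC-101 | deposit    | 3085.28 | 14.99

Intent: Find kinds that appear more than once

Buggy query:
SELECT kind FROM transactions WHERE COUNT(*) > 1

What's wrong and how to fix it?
Bug: WHERE can't reference COUNT(*); aggregates are computed after WHERE

Fix: Group first, then use HAVING for the count condition

Corrected query:
SELECT kind FROM transactions GROUP BY kind HAVING COUNT(*) > 1

Result:
kind   
-------
deposit
refund 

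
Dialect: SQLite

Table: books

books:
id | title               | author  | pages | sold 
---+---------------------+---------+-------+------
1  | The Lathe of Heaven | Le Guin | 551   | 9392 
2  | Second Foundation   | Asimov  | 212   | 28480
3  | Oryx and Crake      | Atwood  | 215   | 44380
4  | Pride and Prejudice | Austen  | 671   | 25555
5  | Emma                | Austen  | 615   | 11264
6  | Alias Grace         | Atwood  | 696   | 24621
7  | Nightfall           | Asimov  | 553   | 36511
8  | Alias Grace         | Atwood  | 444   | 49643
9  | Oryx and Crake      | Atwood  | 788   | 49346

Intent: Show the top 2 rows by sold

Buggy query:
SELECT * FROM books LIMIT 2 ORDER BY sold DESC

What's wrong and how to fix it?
Bug: ORDER BY cannot follow LIMIT; LIMIT is the final clause

Fix: Swap the clauses: ORDER BY first, then LIMIT

Corrected query:
SELECT * FROM books ORDER BY sold DESC LIMIT 2

Result:
id | title          | author | pages | sold 
---+----------------+--------+-------+------
8  | Alias Grace    | Atwood | 444   | 49643
9  | Oryx and Crake | Atwood | 788   | 49346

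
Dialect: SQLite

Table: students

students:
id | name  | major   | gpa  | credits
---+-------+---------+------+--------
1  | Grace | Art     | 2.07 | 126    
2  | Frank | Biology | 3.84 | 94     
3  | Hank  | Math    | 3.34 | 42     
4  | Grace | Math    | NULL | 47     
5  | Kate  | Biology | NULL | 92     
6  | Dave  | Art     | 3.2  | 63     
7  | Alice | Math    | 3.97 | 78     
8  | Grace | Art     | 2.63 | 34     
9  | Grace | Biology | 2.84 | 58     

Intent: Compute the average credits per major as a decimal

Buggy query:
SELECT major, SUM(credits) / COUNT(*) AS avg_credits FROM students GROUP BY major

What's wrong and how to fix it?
Bug: Both operands are integers, so '/' performs integer division and truncates

Fix: Multiply by 1.0 (or CAST to REAL) to force floating-point division

Corrected query:
SELECT major, SUM(credits) * 1.0 / COUNT(*) AS avg_credits FROM students GROUP BY major

Result:
major   | avg_credits
--------+------------
Art     | 74.333333  
Biology | 81.333333  
Math    | 55.666667  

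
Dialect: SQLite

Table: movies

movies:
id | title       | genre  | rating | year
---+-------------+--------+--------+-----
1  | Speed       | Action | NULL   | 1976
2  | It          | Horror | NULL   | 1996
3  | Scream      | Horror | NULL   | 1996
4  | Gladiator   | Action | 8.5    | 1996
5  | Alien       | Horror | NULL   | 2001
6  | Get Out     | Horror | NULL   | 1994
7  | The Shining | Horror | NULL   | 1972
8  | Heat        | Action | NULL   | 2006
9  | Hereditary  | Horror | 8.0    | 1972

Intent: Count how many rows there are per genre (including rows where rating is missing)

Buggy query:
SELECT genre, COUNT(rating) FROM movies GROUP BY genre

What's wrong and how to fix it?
Bug: COUNT(rating) skips NULLs, so groups with missing rating are undercounted

Fix: Use COUNT(*) to count all rows regardless of NULL

Corrected query:
SELECT genre, COUNT(*) FROM movies GROUP BY genre

Result:
genre  | COUNT(*)
-------+---------
Action | 3       
Horror | 6       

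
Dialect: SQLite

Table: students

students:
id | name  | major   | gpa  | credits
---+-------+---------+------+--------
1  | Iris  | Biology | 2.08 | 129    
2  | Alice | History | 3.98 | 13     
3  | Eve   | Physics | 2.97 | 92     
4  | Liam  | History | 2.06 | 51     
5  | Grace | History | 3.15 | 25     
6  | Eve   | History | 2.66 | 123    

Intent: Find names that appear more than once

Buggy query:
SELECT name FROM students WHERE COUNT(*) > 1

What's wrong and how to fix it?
Bug: COUNT(*) is an aggregate and cannot be used in WHERE

Fix: Group first, then use HAVING for the count condition

Corrected query:
SELECT name FROM students GROUP BY name HAVING COUNT(*) > 1

Result:
name
----
Eve 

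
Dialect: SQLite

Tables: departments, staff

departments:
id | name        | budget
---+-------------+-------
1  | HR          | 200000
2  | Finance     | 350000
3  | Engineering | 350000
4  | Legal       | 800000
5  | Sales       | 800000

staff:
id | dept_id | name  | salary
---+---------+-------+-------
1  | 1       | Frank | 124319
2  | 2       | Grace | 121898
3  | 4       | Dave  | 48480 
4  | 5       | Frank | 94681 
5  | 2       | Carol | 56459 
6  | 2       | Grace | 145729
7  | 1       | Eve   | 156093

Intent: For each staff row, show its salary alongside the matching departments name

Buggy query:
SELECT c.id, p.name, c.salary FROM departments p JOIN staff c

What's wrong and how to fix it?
Bug: Missing join condition: each staff row is matched to all departments rows instead of just its own

Fix: Add ON c.dept_id = p.id to the JOIN

Corrected query:
SELECT c.id, p.name, c.salary FROM departments p JOIN staff c ON c.dept_id = p.id

Result:
id | name    | salary
---+---------+-------
1  | HR      | 124319
2  | Finance | 121898
3  | Legal   | 48480 
4  | Sales   | 94681 
5  | Finance | 56459 
6  | Finance | 145729
7  | HR      | 156093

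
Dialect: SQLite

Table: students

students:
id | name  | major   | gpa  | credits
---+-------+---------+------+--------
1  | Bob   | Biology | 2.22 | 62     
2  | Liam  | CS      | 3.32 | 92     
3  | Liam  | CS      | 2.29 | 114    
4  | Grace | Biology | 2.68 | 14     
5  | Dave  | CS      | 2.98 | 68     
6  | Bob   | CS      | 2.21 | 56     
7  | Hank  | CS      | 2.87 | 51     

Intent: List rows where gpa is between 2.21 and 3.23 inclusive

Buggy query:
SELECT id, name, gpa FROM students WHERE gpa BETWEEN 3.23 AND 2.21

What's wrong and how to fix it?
Bug: BETWEEN expects the lower bound first; with 3.23 AND 2.21 the range is empty

Fix: Write BETWEEN 2.21 AND 3.23

Corrected query:
SELECT id, name, gpa FROM students WHERE gpa BETWEEN 2.21 AND 3.23

Result:
id | name  | gpa 
---+-------+-----
1  | Bob   | 2.22
3  | Liam  | 2.29
4  | Grace | 2.68
5  | Dave  | 2.98
6  | Bob   | 2.21
7  | Hank  | 2.87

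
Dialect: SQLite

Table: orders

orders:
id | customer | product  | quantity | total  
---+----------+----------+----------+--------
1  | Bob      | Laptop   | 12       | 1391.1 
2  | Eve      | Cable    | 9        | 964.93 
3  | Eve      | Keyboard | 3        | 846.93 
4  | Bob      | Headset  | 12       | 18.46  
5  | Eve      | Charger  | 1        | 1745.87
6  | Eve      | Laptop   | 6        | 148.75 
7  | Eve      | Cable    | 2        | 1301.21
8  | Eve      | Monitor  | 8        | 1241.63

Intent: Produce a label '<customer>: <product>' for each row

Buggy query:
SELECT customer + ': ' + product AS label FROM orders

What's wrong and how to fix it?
Bug: SQLite uses || for string concatenation; + coerces text to numbers (yielding 0)

Fix: Replace + with || to concatenate text

Corrected query:
SELECT customer || ': ' || product AS label FROM orders

Result:
label        
-------------
Bob: Laptop  
Eve: Cable   
Eve: Keyboard
Bob: Headset 
Eve: Charger 
Eve: Laptop  
Eve: Cable   
Eve: Monitor 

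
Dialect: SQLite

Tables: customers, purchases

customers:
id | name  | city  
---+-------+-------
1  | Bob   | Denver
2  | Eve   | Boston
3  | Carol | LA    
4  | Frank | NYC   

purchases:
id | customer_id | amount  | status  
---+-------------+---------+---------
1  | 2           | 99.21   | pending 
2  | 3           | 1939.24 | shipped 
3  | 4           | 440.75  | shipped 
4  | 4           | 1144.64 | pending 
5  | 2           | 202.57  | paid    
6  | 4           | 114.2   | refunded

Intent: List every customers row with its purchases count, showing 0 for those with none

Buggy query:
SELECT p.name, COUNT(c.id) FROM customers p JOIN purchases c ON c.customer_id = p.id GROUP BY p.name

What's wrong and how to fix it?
Bug: INNER JOIN drops customers rows that have no matching purchases rows

Fix: Use LEFT JOIN so parents without children still appear (COUNT(c.id) gives 0)

Corrected query:
SELECT p.name, COUNT(c.id) FROM customers p LEFT JOIN purchases c ON c.customer_id = p.id GROUP BY p.name

Result:
name  | COUNT(c.id)
------+------------
Bob   | 0          
Carol | 1          
Eve   | 2          
Frank | 3          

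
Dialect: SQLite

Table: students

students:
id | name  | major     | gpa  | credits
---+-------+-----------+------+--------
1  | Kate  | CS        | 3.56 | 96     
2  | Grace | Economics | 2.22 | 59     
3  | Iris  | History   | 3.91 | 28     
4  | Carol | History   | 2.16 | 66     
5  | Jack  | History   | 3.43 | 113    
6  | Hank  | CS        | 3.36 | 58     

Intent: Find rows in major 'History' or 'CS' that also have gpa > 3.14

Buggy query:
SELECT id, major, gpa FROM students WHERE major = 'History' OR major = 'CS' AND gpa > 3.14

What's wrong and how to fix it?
Bug: AND binds tighter than OR, so this parses as major = 'History' OR (major = 'CS' AND gpa > 3.14)

Fix: Add parentheses around the OR so the AND applies to both alternatives

Corrected query:
SELECT id, major, gpa FROM students WHERE (major = 'History' OR major = 'CS') AND gpa > 3.14

Result:
id | major   | gpa 
---+---------+-----
1  | CS      | 3.56
3  | History | 3.91
5  | History | 3.43
6  | CS      | 3.36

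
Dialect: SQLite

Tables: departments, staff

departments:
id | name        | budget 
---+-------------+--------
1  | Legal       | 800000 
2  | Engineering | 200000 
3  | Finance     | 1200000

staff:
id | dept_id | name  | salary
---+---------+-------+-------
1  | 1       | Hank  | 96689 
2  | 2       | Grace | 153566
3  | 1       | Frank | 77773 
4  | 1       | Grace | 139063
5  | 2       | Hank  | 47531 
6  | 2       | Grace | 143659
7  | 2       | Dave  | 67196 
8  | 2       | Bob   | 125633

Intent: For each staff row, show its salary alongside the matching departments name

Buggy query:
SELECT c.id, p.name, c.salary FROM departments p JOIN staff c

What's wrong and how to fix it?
Bug: Missing join condition: each staff row is matched to all departments rows instead of just its own

Fix: Specify the join condition linking the foreign key to the parent id

Corrected query:
SELECT c.id, p.name, c.salary FROM departments p JOIN staff c ON c.dept_id = p.id

Result:
id | name        | salary
---+-------------+-------
1  | Legal       | 96689 
2  | Engineering | 153566
3  | Legal       | 77773 
4  | Legal       | 139063
5  | Engineering | 47531 
6  | Engineering | 143659
7  | Engineering | 67196 
8  | Engineering | 125633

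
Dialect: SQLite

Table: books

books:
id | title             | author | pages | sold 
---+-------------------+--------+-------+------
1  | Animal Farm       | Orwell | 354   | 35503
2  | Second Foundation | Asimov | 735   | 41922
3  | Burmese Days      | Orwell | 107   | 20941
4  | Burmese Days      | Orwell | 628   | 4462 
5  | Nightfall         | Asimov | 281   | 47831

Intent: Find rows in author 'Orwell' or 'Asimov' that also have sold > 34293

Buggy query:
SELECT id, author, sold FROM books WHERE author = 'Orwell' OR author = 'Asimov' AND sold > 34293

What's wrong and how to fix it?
Bug: Without parentheses, AND is evaluated before OR, so the sold filter only applies to the 'Asimov' branch

Fix: Add parentheses around the OR so the AND applies to both alternatives

Corrected query:
SELECT id, author, sold FROM books WHERE (author = 'Orwell' OR author = 'Asimov') AND sold > 34293

Result:
id | author | sold 
---+--------+------
1  | Orwell | 35503
2  | Asimov | 41922
5  | Asimov | 47831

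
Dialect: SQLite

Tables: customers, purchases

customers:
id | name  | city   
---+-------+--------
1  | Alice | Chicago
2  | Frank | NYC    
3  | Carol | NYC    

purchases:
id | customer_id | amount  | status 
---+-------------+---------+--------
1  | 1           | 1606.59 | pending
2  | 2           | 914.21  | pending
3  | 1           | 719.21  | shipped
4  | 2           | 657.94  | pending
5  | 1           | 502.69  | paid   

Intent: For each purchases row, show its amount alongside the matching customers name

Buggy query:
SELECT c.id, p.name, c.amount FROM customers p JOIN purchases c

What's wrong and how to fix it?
Bug: JOIN with no ON clause produces a cartesian product; every purchases row pairs with every customers row

Fix: Specify the join condition linking the foreign key to the parent id

Corrected query:
SELECT c.id, p.name, c.amount FROM customers p JOIN purchases c ON c.customer_id = p.id

Result:
id | name  | amount 
---+-------+--------
1  | Alice | 1606.59
2  | Frank | 914.21 
3  | Alice | 719.21 
4  | Frank | 657.94 
5  | Alice | 502.69 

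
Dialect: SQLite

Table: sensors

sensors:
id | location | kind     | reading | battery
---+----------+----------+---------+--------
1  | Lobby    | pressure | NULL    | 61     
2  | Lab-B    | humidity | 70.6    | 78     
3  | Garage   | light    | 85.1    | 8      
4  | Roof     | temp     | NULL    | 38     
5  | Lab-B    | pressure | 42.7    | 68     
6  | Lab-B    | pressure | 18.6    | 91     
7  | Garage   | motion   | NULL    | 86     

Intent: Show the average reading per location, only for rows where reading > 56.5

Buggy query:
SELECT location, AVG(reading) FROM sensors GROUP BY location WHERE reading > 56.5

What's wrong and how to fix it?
Bug: Row-level WHERE must come before GROUP BY in the clause order

Fix: Move the WHERE clause before GROUP BY

Corrected query:
SELECT location, AVG(reading) FROM sensors WHERE reading > 56.5 GROUP BY location

Result:
location | AVG(reading)
---------+-------------
Garage   | 85.1        
Lab-B    | 70.6        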